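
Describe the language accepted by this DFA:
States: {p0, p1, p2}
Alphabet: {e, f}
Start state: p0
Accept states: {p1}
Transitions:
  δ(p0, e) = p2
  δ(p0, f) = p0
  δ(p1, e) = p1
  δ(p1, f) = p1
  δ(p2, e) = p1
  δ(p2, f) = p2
Testing a few strings:
  'fe' → reject
  'fef' → reject
  'feef' → accept
  'ef' → reject
State roles: p0=zero e's seen; p1=≥ two e's seen; p2=one e seen
All strings over {e,f} containing at least two e's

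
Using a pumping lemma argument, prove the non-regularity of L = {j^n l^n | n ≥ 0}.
Assume L is regular with pumping length p. Idea: pumping the j-block changes the count balance.
Choose s = j^p l^p (length 2p ≥ p). By the pumping lemma, s = xyz with |xy| ≤ p, |y| > 0. So y = j^k for some k > 0 (since xy is entirely within the j's). Pumping gives xy²z = j^(p+k) l^p, which is not in L since p+k ≠ p.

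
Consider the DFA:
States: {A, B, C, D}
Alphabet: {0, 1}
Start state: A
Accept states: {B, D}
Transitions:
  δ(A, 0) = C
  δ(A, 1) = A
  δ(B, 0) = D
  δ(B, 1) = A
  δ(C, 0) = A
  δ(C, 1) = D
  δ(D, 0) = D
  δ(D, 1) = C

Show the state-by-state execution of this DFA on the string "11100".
read '1': A → A
  read '1': A → A
  read '1': A → A
  read '0': A → C
  read '0': C → A
A -> A -> A -> A -> C -> A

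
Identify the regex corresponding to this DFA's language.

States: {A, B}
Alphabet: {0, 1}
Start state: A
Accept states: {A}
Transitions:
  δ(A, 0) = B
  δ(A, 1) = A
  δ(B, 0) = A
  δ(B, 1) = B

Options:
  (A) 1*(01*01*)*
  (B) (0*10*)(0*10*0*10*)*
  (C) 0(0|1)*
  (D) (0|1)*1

Check each option against the DFA on short strings; one disagreement eliminates an option:
  (A) 1*(01*01*)*: agrees with the DFA on every string of length ≤ 6
  (B) (0*10*)(0*10*0*10*)*: on ε the DFA stays in A and accepts (A ∈ Accept), but the regex does not match it → eliminate
  (C) 0(0|1)*: on ε the DFA stays in A and accepts (A ∈ Accept), but the regex does not match it → eliminate
  (D) (0|1)*1: on ε the DFA stays in A and accepts (A ∈ Accept), but the regex does not match it → eliminate
Only (A) is consistent with the DFA.
(A) 1*(01*01*)*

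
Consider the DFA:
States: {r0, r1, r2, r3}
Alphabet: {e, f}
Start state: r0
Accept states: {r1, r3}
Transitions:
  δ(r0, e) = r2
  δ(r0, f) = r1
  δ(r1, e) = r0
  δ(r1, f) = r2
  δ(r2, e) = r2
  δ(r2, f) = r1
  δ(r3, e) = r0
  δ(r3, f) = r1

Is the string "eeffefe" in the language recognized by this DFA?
Processing string "eeffefe":
  r0 --e--> r2
  r2 --e--> r2
  r2 --f--> r1
  r1 --f--> r2
  r2 --e--> r2
  r2 --f--> r1
  r1 --e--> r0
Final state: r0
Accept states: {r1, r3}
No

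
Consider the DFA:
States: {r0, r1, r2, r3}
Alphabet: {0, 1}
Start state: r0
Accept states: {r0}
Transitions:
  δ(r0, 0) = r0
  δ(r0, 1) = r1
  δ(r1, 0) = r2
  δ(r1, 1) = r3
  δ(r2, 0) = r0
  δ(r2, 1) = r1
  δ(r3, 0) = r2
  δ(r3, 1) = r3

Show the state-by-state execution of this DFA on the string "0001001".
read '0': r0 → r0
  read '0': r0 → r0
  read '0': r0 → r0
  read '1': r0 → r1
  read '0': r1 → r2
  read '0': r2 → r0
  read '1': r0 → r1
r0 -> r0 -> r0 -> r0 -> r1 -> r2 -> r0 -> r1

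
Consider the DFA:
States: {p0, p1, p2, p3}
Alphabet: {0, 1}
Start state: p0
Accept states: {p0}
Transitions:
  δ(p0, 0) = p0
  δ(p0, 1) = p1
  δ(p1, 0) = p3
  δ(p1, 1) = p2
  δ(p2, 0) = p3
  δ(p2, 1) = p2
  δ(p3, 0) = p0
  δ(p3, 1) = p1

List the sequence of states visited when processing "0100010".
read '0': p0 → p0
  read '1': p0 → p1
  read '0': p1 → p3
  read '0': p3 → p0
  read '0': p0 → p0
  read '1': p0 → p1
  read '0': p1 → p3
p0 -> p0 -> p1 -> p3 -> p0 -> p0 -> p1 -> p3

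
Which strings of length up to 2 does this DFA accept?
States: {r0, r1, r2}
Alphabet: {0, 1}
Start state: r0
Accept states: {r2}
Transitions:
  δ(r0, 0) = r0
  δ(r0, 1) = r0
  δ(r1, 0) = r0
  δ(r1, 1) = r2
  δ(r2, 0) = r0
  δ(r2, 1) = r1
None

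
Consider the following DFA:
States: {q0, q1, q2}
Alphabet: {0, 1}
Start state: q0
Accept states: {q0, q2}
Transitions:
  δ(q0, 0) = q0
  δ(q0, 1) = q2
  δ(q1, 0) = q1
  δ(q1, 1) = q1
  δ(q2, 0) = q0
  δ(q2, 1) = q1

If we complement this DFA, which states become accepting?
Complement accept states = All states \ Original accept states
= {q0, q1, q2} \ {q0, q2}
{q1}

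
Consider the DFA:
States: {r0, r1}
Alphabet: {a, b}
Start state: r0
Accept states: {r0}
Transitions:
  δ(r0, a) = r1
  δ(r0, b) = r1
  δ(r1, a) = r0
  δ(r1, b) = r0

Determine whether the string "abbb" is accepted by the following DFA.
Processing string "abbb":
  r0 --a--> r1
  r1 --b--> r0
  r0 --b--> r1
  r1 --b--> r0
Final state: r0
Accept states: {r0}
Yes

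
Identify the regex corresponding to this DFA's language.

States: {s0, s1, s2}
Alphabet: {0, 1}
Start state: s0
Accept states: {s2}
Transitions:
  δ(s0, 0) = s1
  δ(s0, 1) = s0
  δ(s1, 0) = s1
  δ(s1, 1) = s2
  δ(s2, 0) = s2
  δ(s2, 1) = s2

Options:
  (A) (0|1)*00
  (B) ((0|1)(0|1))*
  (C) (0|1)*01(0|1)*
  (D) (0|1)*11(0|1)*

Check each option against the DFA on short strings; one disagreement eliminates an option:
  (A) (0|1)*00: on '00' the DFA goes s0 → s1 → s1 and rejects (s1 ∉ Accept), but the regex matches it → eliminate
  (B) ((0|1)(0|1))*: on ε the DFA stays in s0 and rejects (s0 ∉ Accept), but the regex matches it → eliminate
  (C) (0|1)*01(0|1)*: agrees with the DFA on every string of length ≤ 6
  (D) (0|1)*11(0|1)*: on '01' the DFA goes s0 → s1 → s2 and accepts (s2 ∈ Accept), but the regex does not match it → eliminate
Only (C) is consistent with the DFA.
(C) (0|1)*01(0|1)*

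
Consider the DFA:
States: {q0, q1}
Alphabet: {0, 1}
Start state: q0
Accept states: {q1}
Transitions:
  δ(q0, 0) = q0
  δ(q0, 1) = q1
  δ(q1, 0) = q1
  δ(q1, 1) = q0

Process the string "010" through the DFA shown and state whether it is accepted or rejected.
Processing string "010":
  q0 --0--> q0
  q0 --1--> q1
  q1 --0--> q1
Final state: q1
Accept states: {q1}
Yes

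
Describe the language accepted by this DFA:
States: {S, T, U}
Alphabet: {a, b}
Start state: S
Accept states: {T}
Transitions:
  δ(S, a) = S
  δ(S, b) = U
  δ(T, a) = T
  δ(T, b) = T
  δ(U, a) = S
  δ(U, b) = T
Testing a few strings:
  'aa' → reject
  'aab' → reject
  'bb' → accept
  'bbaa' → accept
State roles: S=no progress toward bb; T=substring bb seen; U=one trailing b
All strings over {a,b} containing the substring bb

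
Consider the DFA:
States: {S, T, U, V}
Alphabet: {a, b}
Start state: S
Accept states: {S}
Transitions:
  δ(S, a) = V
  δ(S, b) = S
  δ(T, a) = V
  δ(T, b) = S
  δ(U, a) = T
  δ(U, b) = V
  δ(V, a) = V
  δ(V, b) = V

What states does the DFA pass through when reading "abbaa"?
read 'a': S → V
  read 'b': V → V
  read 'b': V → V
  read 'a': V → V
  read 'a': V → V
S -> V -> V -> V -> V -> V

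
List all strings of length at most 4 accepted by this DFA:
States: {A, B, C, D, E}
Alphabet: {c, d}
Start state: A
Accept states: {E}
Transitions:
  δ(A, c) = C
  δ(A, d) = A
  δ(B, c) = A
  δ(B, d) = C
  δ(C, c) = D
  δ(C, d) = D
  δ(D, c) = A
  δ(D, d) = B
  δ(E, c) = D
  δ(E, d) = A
None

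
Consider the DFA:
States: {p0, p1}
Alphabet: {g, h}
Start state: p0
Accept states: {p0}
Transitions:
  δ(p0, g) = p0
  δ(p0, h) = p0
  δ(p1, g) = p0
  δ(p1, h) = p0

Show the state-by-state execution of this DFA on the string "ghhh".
read 'g': p0 → p0
  read 'h': p0 → p0
  read 'h': p0 → p0
  read 'h': p0 → p0
p0 -> p0 -> p0 -> p0 -> p0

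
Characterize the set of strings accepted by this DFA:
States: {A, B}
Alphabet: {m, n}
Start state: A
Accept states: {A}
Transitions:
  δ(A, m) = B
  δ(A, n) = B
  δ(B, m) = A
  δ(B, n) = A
Testing a few strings:
  'mmn' → reject
  'nnm' → reject
  'n' → reject
  'nnn' → reject
State roles: A=even length so far; B=odd length so far
All strings over {m,n} of even length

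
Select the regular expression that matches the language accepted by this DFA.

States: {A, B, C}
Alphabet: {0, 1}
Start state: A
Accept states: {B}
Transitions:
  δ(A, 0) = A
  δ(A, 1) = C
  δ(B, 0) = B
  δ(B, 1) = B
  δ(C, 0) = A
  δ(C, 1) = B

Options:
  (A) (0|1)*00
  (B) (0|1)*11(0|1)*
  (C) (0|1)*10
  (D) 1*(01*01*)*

Check each option against the DFA on short strings; one disagreement eliminates an option:
  (A) (0|1)*00: on '00' the DFA goes A → A → A and rejects (A ∉ Accept), but the regex matches it → eliminate
  (B) (0|1)*11(0|1)*: agrees with the DFA on every string of length ≤ 6
  (C) (0|1)*10: on '10' the DFA goes A → C → A and rejects (A ∉ Accept), but the regex matches it → eliminate
  (D) 1*(01*01*)*: on ε the DFA stays in A and rejects (A ∉ Accept), but the regex matches it → eliminate
Only (B) is consistent with the DFA.
(B) (0|1)*11(0|1)*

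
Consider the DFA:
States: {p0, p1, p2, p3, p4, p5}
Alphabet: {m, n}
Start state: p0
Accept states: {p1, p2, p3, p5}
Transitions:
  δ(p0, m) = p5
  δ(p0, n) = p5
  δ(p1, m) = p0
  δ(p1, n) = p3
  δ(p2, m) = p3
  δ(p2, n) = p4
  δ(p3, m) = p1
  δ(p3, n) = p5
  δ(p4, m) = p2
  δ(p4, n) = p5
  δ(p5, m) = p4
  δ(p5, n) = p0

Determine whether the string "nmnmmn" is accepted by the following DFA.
Processing string "nmnmmn":
  p0 --n--> p5
  p5 --m--> p4
  p4 --n--> p5
  p5 --m--> p4
  p4 --m--> p2
  p2 --n--> p4
Final state: p4
Accept states: {p1, p2, p3, p5}
No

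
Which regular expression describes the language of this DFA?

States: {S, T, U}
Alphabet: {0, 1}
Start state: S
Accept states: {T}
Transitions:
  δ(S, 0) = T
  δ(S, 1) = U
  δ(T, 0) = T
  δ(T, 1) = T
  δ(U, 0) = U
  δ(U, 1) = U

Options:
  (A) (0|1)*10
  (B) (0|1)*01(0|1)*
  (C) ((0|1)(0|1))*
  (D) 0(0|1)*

Check each option against the DFA on short strings; one disagreement eliminates an option:
  (A) (0|1)*10: on '0' the DFA goes S → T and accepts (T ∈ Accept), but the regex does not match it → eliminate
  (B) (0|1)*01(0|1)*: on '0' the DFA goes S → T and accepts (T ∈ Accept), but the regex does not match it → eliminate
  (C) ((0|1)(0|1))*: on ε the DFA stays in S and rejects (S ∉ Accept), but the regex matches it → eliminate
  (D) 0(0|1)*: agrees with the DFA on every string of length ≤ 6
Only (D) is consistent with the DFA.
(D) 0(0|1)*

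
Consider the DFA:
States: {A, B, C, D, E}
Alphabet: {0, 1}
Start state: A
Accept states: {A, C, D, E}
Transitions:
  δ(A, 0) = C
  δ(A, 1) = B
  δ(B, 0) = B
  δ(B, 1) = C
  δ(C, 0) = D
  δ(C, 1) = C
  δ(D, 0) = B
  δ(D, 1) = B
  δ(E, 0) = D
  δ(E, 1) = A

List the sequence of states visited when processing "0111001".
read '0': A → C
  read '1': C → C
  read '1': C → C
  read '1': C → C
  read '0': C → D
  read '0': D → B
  read '1': B → C
A -> C -> C -> C -> C -> D -> B -> C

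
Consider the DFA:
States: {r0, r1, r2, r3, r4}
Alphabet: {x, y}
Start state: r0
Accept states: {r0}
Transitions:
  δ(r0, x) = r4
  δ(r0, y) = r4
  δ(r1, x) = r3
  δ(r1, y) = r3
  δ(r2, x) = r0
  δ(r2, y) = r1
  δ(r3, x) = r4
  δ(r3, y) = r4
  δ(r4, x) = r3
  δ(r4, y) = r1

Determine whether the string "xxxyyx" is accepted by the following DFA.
Processing string "xxxyyx":
  r0 --x--> r4
  r4 --x--> r3
  r3 --x--> r4
  r4 --y--> r1
  r1 --y--> r3
  r3 --x--> r4
Final state: r4
Accept states: {r0}
No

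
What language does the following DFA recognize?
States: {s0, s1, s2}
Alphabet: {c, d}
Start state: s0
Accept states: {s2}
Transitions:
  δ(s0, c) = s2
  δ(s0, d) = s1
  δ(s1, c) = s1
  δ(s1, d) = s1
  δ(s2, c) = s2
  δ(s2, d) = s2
Testing a few strings:
  'dd' → reject
  'd' → reject
  'dcd' → reject
  'ddd' → reject
State roles: s0=no input read; s1=started with d (dead); s2=started with c
All strings over {c,d} starting with c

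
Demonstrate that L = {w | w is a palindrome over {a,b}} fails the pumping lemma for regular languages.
Assume L is regular with pumping length p. Idea: pumping the leading a-block breaks the symmetry.
Choose s = a^p b a^p (a palindrome of length 2p+1 ≥ p). By the pumping lemma, s = xyz with |xy| ≤ p, |y| > 0, so y = a^k with k > 0 (xy lies entirely in the first a^p). Then xy²z = a^(p+k) b a^p, which is not a palindrome since p+k ≠ p.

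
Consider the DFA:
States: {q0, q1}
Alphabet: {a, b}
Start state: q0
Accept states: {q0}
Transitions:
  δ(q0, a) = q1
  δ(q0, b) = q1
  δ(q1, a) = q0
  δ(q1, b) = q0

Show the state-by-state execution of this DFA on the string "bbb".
read 'b': q0 → q1
  read 'b': q1 → q0
  read 'b': q0 → q1
q0 -> q1 -> q0 -> q1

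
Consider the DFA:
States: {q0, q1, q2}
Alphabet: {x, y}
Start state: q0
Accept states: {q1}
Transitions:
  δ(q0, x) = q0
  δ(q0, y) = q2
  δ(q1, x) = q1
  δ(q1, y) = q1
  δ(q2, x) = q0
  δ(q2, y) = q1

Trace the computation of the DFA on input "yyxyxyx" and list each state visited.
read 'y': q0 → q2
  read 'y': q2 → q1
  read 'x': q1 → q1
  read 'y': q1 → q1
  read 'x': q1 → q1
  read 'y': q1 → q1
  read 'x': q1 → q1
q0 -> q2 -> q1 -> q1 -> q1 -> q1 -> q1 -> q1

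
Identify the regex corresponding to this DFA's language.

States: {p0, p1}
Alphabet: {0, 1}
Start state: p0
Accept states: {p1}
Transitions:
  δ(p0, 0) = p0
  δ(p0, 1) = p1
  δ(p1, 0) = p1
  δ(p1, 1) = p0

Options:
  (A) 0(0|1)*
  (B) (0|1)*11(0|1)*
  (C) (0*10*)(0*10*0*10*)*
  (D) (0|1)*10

Check each option against the DFA on short strings; one disagreement eliminates an option:
  (A) 0(0|1)*: on '0' the DFA goes p0 → p0 and rejects (p0 ∉ Accept), but the regex matches it → eliminate
  (B) (0|1)*11(0|1)*: on '1' the DFA goes p0 → p1 and accepts (p1 ∈ Accept), but the regex does not match it → eliminate
  (C) (0*10*)(0*10*0*10*)*: agrees with the DFA on every string of length ≤ 6
  (D) (0|1)*10: on '1' the DFA goes p0 → p1 and accepts (p1 ∈ Accept), but the regex does not match it → eliminate
Only (C) is consistent with the DFA.
(C) (0*10*)(0*10*0*10*)*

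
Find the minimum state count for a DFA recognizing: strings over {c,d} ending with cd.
By Myhill–Nerode, count the distinguishable equivalence classes: 3 classes — one per longest suffix of the input that is a prefix of 'cd' (lengths 0 through 2); only the length-2 class is accepting.
3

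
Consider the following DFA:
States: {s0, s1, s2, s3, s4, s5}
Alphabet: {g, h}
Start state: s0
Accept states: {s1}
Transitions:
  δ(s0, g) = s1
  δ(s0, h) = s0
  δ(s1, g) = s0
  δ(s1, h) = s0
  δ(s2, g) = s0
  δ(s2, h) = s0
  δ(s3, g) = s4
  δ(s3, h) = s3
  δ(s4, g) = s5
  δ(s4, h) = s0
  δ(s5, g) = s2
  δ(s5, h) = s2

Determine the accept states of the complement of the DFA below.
Complement accept states = All states \ Original accept states
= {s0, s1, s2, s3, s4, s5} \ {s1}
{s0, s2, s3, s4, s5}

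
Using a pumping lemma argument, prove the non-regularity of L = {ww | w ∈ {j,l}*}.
Assume L is regular with pumping length p. Idea: pumping the leading j-block breaks the equality of the two halves.
Choose s = j^p l j^p l ∈ L (with w = j^p l). |s| = 2p+2 ≥ p. By the pumping lemma, s = xyz with |xy| ≤ p, |y| > 0, so y = j^k with k ≥ 1, in the first j-block. Then xy²z = j^(p+k) l j^p l, of length 2p+2+k. If k is odd this length is odd, so it cannot be of the form ww. If k is even, each half has length p+1+k/2 ≤ p+k, so the first half lies entirely inside the leading j-block and contains no l, while the second half ends in l; the halves differ. Either way xy²z ∉ L.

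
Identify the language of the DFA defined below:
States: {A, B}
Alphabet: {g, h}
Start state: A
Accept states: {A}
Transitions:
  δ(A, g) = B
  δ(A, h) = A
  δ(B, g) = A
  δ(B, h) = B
Testing a few strings:
  'hhh' → accept
  'h' → accept
  'g' → reject
  'hhg' → reject
State roles: A=even number of g's so far; B=odd number of g's so far
All strings over {g,h} with an even number of g's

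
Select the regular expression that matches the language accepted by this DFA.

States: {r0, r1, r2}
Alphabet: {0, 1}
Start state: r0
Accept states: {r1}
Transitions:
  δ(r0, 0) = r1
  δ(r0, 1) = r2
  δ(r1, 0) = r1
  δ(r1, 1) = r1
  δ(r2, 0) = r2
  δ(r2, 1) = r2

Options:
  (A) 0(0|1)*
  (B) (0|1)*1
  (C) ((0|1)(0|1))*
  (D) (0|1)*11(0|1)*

Check each option against the DFA on short strings; one disagreement eliminates an option:
  (A) 0(0|1)*: agrees with the DFA on every string of length ≤ 6
  (B) (0|1)*1: on '0' the DFA goes r0 → r1 and accepts (r1 ∈ Accept), but the regex does not match it → eliminate
  (C) ((0|1)(0|1))*: on ε the DFA stays in r0 and rejects (r0 ∉ Accept), but the regex matches it → eliminate
  (D) (0|1)*11(0|1)*: on '0' the DFA goes r0 → r1 and accepts (r1 ∈ Accept), but the regex does not match it → eliminate
Only (A) is consistent with the DFA.
(A) 0(0|1)*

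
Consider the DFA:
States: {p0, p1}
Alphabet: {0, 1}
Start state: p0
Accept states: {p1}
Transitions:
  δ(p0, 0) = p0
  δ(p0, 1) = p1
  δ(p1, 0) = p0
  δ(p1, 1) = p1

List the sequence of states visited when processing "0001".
read '0': p0 → p0
  read '0': p0 → p0
  read '0': p0 → p0
  read '1': p0 → p1
p0 -> p0 -> p0 -> p0 -> p1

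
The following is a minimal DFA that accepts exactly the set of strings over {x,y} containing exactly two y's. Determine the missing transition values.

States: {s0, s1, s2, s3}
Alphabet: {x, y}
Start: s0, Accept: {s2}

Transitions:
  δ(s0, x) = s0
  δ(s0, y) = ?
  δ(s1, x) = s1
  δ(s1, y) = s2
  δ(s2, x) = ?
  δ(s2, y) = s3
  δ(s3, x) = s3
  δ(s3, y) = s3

From the language and accept set, identify what each state tracks — s0: zero y's; s1: one y; s2: two y's; s3: ≥ three y's (dead).
Each missing δ(q, a) is the state matching the new tracked value after reading a.
δ(s0, y) = s1; δ(s2, x) = s2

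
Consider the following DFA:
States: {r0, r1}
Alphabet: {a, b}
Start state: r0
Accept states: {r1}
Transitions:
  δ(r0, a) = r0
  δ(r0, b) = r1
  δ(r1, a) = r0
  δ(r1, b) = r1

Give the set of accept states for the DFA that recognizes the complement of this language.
Complement accept states = All states \ Original accept states
= {r0, r1} \ {r1}
{r0}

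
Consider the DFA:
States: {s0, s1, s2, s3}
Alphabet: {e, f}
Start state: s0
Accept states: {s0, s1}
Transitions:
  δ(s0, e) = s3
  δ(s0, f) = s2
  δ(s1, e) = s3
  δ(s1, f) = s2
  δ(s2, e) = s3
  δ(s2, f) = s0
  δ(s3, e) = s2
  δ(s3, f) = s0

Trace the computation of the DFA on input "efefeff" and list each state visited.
read 'e': s0 → s3
  read 'f': s3 → s0
  read 'e': s0 → s3
  read 'f': s3 → s0
  read 'e': s0 → s3
  read 'f': s3 → s0
  read 'f': s0 → s2
s0 -> s3 -> s0 -> s3 -> s0 -> s3 -> s0 -> s2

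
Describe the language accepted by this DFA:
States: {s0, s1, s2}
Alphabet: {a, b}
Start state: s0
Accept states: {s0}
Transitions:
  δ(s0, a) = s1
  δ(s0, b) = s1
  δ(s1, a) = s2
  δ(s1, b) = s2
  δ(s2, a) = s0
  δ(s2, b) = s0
Testing a few strings:
  'bb' → reject
  'bbaa' → reject
  'bab' → accept
  'ba' → reject
State roles: s0=length ≡ 0 (mod 3); s1=length ≡ 1 (mod 3); s2=length ≡ 2 (mod 3)
All strings over {a,b} whose length is a multiple of 3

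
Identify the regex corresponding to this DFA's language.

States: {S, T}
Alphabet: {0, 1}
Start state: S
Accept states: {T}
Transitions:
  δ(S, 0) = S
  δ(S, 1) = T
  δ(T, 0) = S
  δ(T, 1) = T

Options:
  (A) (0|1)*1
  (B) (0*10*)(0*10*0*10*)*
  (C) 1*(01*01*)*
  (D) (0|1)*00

Check each option against the DFA on short strings; one disagreement eliminates an option:
  (A) (0|1)*1: agrees with the DFA on every string of length ≤ 6
  (B) (0*10*)(0*10*0*10*)*: on '10' the DFA goes S → T → S and rejects (S ∉ Accept), but the regex matches it → eliminate
  (C) 1*(01*01*)*: on ε the DFA stays in S and rejects (S ∉ Accept), but the regex matches it → eliminate
  (D) (0|1)*00: on '1' the DFA goes S → T and accepts (T ∈ Accept), but the regex does not match it → eliminate
Only (A) is consistent with the DFA.
(A) (0|1)*1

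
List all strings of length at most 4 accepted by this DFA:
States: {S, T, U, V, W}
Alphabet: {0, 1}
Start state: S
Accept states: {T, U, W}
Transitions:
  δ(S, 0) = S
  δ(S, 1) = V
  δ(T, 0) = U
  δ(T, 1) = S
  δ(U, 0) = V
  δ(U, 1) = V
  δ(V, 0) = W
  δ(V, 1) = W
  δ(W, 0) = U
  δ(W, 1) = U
10, 11, 010, 011, 100, 101, 110, 111, 0010, 0011, 0100, 0101, 0110, 0111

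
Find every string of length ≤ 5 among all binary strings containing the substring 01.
01, 001, 010, 011, 101, 0001, 0010, 0011, 0100, 0101, 0110, 0111, 1001, 1010, 1011, 1101, 00001, 00010, 00011, 00100, 00101, 00110, 00111, 01000, 01001, 01010, 01011, 01100, 01101, 01110, 01111, 10001, 10010, 10011, 10100, 10101, 10110, 10111, 11001, 11010, 11011, 11101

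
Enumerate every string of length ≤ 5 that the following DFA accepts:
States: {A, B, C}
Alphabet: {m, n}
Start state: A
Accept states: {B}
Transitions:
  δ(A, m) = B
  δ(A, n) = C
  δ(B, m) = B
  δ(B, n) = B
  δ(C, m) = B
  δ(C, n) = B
m, mm, mn, nm, nn, mmm, mmn, mnm, mnn, nmm, nmn, nnm, nnn, mmmm, mmmn, mmnm, mmnn, mnmm, mnmn, mnnm, mnnn, nmmm, nmmn, nmnm, nmnn, nnmm, nnmn, nnnm, nnnn, mmmmm, mmmmn, mmmnm, mmmnn, mmnmm, mmnmn, mmnnm, mmnnn, mnmmm, mnmmn, mnmnm, mnmnn, mnnmm, mnnmn, mnnnm, mnnnn, nmmmm, nmmmn, nmmnm, nmmnn, nmnmm, nmnmn, nmnnm, nmnnn, nnmmm, nnmmn, nnmnm, nnmnn, nnnmm, nnnmn, nnnnm, nnnnn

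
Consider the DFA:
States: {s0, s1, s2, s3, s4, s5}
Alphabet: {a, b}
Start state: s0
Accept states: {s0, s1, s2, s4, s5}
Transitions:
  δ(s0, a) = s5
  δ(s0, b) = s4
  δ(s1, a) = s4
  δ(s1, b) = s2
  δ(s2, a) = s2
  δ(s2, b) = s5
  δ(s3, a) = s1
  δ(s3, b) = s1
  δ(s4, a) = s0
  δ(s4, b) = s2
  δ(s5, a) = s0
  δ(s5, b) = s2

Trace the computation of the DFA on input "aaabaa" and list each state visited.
read 'a': s0 → s5
  read 'a': s5 → s0
  read 'a': s0 → s5
  read 'b': s5 → s2
  read 'a': s2 → s2
  read 'a': s2 → s2
s0 -> s5 -> s0 -> s5 -> s2 -> s2 -> s2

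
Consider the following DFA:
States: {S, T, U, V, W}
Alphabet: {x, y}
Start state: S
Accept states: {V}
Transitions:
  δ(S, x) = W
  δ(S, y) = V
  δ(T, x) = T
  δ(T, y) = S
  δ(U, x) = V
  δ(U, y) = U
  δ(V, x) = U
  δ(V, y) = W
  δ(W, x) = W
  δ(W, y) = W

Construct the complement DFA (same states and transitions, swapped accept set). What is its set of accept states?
Complement accept states = All states \ Original accept states
= {S, T, U, V, W} \ {V}
{S, T, U, W}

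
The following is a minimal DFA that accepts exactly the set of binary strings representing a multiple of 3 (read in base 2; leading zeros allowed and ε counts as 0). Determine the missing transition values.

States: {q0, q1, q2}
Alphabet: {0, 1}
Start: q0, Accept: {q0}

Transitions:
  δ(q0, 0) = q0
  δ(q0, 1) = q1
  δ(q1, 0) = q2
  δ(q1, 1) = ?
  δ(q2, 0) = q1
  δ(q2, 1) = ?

From the language and accept set, identify what each state tracks — q0: value ≡ 0 (mod 3); q1: value ≡ 1 (mod 3); q2: value ≡ 2 (mod 3).
Each missing δ(q, a) is the state matching the new tracked value after reading a.
δ(q1, 1) = q0; δ(q2, 1) = q2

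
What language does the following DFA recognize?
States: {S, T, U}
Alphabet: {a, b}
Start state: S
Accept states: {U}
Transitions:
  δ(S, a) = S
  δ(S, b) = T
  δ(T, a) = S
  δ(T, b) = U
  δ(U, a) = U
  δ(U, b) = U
Testing a few strings:
  'baba' → reject
  'baa' → reject
  'aa' → reject
  'b' → reject
State roles: S=no progress toward bb; T=one trailing b; U=substring bb seen
All strings over {a,b} containing the substring bb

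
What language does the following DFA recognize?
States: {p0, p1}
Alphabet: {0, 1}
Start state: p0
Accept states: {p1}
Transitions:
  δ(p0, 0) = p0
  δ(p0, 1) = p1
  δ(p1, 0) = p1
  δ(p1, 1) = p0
Testing a few strings:
  '10' → accept
  '010' → accept
  '00' → reject
  '101' → reject
State roles: p0=even number of 1's so far; p1=odd number of 1's so far
All binary strings with an odd number of 1's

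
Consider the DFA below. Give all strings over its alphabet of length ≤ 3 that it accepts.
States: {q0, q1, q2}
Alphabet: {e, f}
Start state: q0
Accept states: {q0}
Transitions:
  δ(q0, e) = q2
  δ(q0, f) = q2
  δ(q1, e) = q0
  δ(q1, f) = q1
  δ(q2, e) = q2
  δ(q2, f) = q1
ε, efe, ffe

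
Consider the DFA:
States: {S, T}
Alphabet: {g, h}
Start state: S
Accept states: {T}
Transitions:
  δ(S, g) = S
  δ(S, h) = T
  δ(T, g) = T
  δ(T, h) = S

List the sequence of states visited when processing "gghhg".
read 'g': S → S
  read 'g': S → S
  read 'h': S → T
  read 'h': T → S
  read 'g': S → S
S -> S -> S -> T -> S -> S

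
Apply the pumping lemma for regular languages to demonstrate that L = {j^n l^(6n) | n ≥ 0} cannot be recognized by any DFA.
Assume L is regular with pumping length p. Idea: pumping the j-block breaks the 1:6 ratio.
Choose s = j^p l^(6p) (length 7p ≥ p). By the pumping lemma, s = xyz with |xy| ≤ p, |y| > 0, so y = j^k with k ≥ 1. Then xy²z = j^(p+k) l^(6p). For this to be in L we would need 6p = 6(p+k), i.e. 6k = 0, contradicting k ≥ 1. So xy²z ∉ L.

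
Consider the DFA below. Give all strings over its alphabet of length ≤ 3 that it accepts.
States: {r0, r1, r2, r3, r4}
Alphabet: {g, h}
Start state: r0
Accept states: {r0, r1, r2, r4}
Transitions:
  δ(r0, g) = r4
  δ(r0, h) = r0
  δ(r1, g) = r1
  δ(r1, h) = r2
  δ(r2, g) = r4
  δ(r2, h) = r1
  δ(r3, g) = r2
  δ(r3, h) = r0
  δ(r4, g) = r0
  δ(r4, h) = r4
ε, g, h, gg, gh, hg, hh, ggg, ggh, ghg, ghh, hgg, hgh, hhg, hhh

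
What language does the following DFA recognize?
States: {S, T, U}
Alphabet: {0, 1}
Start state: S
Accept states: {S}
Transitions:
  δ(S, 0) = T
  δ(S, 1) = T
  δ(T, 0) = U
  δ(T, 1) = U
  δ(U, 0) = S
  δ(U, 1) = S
Testing a few strings:
  '11' → reject
  '110' → accept
  '00' → reject
  '111' → accept
State roles: S=length ≡ 0 (mod 3); T=length ≡ 1 (mod 3); U=length ≡ 2 (mod 3)
All binary strings whose length is a multiple of 3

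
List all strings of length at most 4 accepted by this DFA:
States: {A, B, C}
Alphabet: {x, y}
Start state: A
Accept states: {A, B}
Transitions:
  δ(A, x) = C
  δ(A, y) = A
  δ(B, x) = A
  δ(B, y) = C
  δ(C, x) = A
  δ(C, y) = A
ε, y, xx, xy, yy, xxy, xyy, yxx, yxy, yyy, xxxx, xxxy, xxyy, xyxx, xyxy, xyyy, yxxy, yxyy, yyxx, yyxy, yyyy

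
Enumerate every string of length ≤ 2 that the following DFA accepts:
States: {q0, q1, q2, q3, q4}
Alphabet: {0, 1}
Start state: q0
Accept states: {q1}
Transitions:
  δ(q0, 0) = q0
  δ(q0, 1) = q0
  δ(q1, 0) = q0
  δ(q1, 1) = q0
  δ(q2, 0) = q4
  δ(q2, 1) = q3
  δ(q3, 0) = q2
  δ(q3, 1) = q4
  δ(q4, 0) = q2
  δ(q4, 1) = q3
None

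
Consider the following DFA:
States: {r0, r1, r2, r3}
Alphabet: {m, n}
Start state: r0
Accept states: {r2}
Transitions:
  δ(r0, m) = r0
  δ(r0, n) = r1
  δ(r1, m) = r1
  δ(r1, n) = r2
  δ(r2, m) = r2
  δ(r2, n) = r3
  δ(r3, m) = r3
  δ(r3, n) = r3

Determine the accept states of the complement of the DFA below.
Complement accept states = All states \ Original accept states
= {r0, r1, r2, r3} \ {r2}
{r0, r1, r3}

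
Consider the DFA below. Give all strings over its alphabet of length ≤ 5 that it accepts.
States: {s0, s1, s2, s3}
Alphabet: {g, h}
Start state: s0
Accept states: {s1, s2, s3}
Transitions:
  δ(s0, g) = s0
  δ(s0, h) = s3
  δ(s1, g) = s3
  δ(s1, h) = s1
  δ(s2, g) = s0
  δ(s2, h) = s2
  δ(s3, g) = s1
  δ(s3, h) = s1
h, gh, hg, hh, ggh, ghg, ghh, hgg, hgh, hhg, hhh, gggh, gghg, gghh, ghgg, ghgh, ghhg, ghhh, hggg, hggh, hghg, hghh, hhgg, hhgh, hhhg, hhhh, ggggh, ggghg, ggghh, gghgg, gghgh, gghhg, gghhh, ghggg, ghggh, ghghg, ghghh, ghhgg, ghhgh, ghhhg, ghhhh, hgggg, hgggh, hgghg, hgghh, hghgg, hghgh, hghhg, hghhh, hhggg, hhggh, hhghg, hhghh, hhhgg, hhhgh, hhhhg, hhhhh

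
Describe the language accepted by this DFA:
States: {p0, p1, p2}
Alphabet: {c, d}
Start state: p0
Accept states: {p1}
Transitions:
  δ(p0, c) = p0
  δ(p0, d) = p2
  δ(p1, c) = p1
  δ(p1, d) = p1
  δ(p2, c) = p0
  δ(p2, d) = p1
Testing a few strings:
  'ddd' → accept
  'ccdd' → accept
  'c' → reject
  'cdd' → accept
State roles: p0=no progress toward dd; p1=substring dd seen; p2=one trailing d
All strings over {c,d} containing the substring dd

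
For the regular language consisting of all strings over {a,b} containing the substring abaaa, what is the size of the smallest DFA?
By Myhill–Nerode, count the distinguishable equivalence classes: 6 classes — one per longest suffix of the input that is a prefix of 'abaaa' (lengths 0 through 4), plus an absorbing 'already seen abaaa' class.
6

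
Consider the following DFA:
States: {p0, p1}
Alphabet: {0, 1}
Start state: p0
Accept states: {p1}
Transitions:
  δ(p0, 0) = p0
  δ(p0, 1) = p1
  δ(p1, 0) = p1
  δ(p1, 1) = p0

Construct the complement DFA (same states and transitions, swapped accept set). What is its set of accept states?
Complement accept states = All states \ Original accept states
= {p0, p1} \ {p1}
{p0}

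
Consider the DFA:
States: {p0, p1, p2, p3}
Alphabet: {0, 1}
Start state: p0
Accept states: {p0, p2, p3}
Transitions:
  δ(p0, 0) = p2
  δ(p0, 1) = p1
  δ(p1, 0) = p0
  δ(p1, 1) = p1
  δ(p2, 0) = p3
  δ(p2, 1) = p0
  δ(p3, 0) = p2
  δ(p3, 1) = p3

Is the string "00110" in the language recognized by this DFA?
Processing string "00110":
  p0 --0--> p2
  p2 --0--> p3
  p3 --1--> p3
  p3 --1--> p3
  p3 --0--> p2
Final state: p2
Accept states: {p0, p2, p3}
Yes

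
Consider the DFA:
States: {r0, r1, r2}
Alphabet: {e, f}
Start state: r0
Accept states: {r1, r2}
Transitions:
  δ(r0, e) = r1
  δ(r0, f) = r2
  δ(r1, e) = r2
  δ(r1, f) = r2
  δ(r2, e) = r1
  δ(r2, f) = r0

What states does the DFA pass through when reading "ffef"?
read 'f': r0 → r2
  read 'f': r2 → r0
  read 'e': r0 → r1
  read 'f': r1 → r2
r0 -> r2 -> r0 -> r1 -> r2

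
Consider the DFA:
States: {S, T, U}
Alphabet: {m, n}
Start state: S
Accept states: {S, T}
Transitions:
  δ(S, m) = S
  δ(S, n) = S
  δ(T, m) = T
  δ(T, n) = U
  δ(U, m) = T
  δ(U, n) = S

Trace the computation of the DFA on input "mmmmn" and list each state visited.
read 'm': S → S
  read 'm': S → S
  read 'm': S → S
  read 'm': S → S
  read 'n': S → S
S -> S -> S -> S -> S -> S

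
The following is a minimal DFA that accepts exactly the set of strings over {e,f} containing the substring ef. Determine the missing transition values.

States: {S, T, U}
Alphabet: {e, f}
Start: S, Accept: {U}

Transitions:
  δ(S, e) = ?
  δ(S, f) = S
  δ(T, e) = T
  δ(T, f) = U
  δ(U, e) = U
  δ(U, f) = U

From the language and accept set, identify what each state tracks — S: no e seen yet; T: seen a e, waiting for f; U: substring ef seen.
Each missing δ(q, a) is the state matching the new tracked value after reading a.
δ(S, e) = T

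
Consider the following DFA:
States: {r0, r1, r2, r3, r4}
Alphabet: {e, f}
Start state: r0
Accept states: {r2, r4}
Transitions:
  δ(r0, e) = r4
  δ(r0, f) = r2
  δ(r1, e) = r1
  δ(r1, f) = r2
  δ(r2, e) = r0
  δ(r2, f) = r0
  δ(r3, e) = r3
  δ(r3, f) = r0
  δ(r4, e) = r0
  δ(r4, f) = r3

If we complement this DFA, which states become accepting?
Complement accept states = All states \ Original accept states
= {r0, r1, r2, r3, r4} \ {r2, r4}
{r0, r1, r3}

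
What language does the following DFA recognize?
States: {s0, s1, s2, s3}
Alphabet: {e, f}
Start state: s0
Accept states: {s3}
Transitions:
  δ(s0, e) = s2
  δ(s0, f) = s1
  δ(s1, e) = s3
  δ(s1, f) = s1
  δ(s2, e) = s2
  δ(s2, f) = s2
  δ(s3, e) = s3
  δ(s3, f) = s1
Testing a few strings:
  'ffef' → reject
  'e' → reject
  'f' → reject
  'eeee' → reject
State roles: s0=no input read; s1=started with f, last symbol f; s2=started with e (dead); s3=started with f, last symbol e
All strings over {e,f} that start with f and end with e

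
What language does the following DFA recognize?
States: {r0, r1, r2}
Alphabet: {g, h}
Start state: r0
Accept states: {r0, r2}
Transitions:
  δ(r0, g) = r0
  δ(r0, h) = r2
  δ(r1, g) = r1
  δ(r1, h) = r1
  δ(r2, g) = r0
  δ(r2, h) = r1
Testing a few strings:
  'gh' → accept
  'hggh' → accept
  'hh' → reject
  'h' → accept
State roles: r0=last symbol not h (ok); r1=saw hh (dead); r2=last symbol h (ok)
All strings over {g,h} with no two consecutive h's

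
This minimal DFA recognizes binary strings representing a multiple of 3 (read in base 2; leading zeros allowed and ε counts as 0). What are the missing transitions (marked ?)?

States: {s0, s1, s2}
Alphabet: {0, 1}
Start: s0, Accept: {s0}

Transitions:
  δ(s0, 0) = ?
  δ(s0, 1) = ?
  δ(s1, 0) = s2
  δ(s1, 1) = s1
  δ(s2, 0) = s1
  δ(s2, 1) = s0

From the language and accept set, identify what each state tracks — s0: value ≡ 0 (mod 3); s1: value ≡ 2 (mod 3); s2: value ≡ 1 (mod 3).
Each missing δ(q, a) is the state matching the new tracked value after reading a.
δ(s0, 0) = s0; δ(s0, 1) = s2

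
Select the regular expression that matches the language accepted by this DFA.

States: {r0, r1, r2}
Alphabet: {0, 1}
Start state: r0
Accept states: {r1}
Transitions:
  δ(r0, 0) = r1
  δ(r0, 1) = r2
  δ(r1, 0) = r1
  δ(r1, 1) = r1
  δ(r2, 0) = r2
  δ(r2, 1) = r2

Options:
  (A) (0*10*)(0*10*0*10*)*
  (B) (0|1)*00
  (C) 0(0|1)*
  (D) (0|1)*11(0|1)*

Check each option against the DFA on short strings; one disagreement eliminates an option:
  (A) (0*10*)(0*10*0*10*)*: on '0' the DFA goes r0 → r1 and accepts (r1 ∈ Accept), but the regex does not match it → eliminate
  (B) (0|1)*00: on '0' the DFA goes r0 → r1 and accepts (r1 ∈ Accept), but the regex does not match it → eliminate
  (C) 0(0|1)*: agrees with the DFA on every string of length ≤ 6
  (D) (0|1)*11(0|1)*: on '0' the DFA goes r0 → r1 and accepts (r1 ∈ Accept), but the regex does not match it → eliminate
Only (C) is consistent with the DFA.
(C) 0(0|1)*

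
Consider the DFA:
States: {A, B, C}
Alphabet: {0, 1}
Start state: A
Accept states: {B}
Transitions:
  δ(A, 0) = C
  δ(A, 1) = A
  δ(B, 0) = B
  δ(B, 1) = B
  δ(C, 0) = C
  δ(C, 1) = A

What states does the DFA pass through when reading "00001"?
read '0': A → C
  read '0': C → C
  read '0': C → C
  read '0': C → C
  read '1': C → A
A -> C -> C -> C -> C -> A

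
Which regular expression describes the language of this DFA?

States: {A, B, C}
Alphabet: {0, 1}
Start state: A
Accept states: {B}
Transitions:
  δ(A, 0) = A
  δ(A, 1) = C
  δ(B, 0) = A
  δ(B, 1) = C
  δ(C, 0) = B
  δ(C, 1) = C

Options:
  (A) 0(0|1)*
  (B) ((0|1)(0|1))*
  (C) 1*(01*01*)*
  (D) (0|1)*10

Check each option against the DFA on short strings; one disagreement eliminates an option:
  (A) 0(0|1)*: on '0' the DFA goes A → A and rejects (A ∉ Accept), but the regex matches it → eliminate
  (B) ((0|1)(0|1))*: on ε the DFA stays in A and rejects (A ∉ Accept), but the regex matches it → eliminate
  (C) 1*(01*01*)*: on ε the DFA stays in A and rejects (A ∉ Accept), but the regex matches it → eliminate
  (D) (0|1)*10: agrees with the DFA on every string of length ≤ 6
Only (D) is consistent with the DFA.
(D) (0|1)*10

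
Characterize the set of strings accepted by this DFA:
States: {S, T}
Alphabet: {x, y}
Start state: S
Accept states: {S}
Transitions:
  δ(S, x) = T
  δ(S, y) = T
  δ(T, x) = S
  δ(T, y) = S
Testing a few strings:
  'xxy' → reject
  'x' → reject
  'yyy' → reject
  'yy' → accept
State roles: S=even length so far; T=odd length so far
All strings over {x,y} of even length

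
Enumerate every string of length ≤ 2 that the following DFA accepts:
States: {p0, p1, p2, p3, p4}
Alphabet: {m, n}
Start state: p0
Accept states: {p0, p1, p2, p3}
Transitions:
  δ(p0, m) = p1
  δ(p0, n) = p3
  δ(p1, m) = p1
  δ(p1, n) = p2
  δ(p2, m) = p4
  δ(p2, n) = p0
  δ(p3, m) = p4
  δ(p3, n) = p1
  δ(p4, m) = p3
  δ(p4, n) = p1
ε, m, n, mm, mn, nn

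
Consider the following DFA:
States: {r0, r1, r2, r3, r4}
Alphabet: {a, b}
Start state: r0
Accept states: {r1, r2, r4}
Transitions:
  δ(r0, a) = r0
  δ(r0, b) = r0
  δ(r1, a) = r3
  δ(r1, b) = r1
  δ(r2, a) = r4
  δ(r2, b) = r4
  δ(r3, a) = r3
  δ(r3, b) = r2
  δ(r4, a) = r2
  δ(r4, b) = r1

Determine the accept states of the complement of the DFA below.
Complement accept states = All states \ Original accept states
= {r0, r1, r2, r3, r4} \ {r1, r2, r4}
{r0, r3}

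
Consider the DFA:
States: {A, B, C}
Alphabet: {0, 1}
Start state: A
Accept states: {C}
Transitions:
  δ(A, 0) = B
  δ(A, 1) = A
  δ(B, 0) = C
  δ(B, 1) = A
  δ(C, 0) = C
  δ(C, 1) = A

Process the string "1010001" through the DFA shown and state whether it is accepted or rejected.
Processing string "1010001":
  A --1--> A
  A --0--> B
  B --1--> A
  A --0--> B
  B --0--> C
  C --0--> C
  C --1--> A
Final state: A
Accept states: {C}
No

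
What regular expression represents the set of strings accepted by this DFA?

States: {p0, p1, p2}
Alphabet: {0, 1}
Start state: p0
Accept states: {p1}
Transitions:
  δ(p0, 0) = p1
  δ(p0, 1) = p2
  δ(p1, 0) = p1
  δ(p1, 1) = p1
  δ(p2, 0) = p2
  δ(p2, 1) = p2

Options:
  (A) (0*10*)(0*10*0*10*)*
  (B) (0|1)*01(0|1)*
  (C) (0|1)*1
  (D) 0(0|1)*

Check each option against the DFA on short strings; one disagreement eliminates an option:
  (A) (0*10*)(0*10*0*10*)*: on '0' the DFA goes p0 → p1 and accepts (p1 ∈ Accept), but the regex does not match it → eliminate
  (B) (0|1)*01(0|1)*: on '0' the DFA goes p0 → p1 and accepts (p1 ∈ Accept), but the regex does not match it → eliminate
  (C) (0|1)*1: on '0' the DFA goes p0 → p1 and accepts (p1 ∈ Accept), but the regex does not match it → eliminate
  (D) 0(0|1)*: agrees with the DFA on every string of length ≤ 6
Only (D) is consistent with the DFA.
(D) 0(0|1)*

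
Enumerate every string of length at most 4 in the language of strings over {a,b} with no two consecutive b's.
ε, a, b, aa, ab, ba, aaa, aab, aba, baa, bab, aaaa, aaab, aaba, abaa, abab, baaa, baab, baba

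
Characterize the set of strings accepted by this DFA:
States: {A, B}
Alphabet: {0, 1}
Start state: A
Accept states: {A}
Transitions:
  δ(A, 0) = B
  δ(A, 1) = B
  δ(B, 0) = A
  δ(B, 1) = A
Testing a few strings:
  '111' → reject
  '11' → accept
  '0' → reject
  '011' → reject
State roles: A=even length so far; B=odd length so far
All binary strings of even length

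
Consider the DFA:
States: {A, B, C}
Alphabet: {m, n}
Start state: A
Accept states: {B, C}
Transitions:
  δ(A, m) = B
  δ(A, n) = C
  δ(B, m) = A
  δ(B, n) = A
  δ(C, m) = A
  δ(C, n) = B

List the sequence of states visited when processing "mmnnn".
read 'm': A → B
  read 'm': B → A
  read 'n': A → C
  read 'n': C → B
  read 'n': B → A
A -> B -> A -> C -> B -> A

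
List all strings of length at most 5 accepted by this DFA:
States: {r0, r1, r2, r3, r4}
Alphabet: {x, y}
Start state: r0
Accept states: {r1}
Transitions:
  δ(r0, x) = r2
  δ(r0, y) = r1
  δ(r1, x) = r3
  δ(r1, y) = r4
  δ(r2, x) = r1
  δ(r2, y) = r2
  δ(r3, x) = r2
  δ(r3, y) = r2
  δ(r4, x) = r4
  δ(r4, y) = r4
y, xx, xyx, xyyx, yxxx, yxyx, xxxxx, xxxyx, xyyyx, yxxyx, yxyyx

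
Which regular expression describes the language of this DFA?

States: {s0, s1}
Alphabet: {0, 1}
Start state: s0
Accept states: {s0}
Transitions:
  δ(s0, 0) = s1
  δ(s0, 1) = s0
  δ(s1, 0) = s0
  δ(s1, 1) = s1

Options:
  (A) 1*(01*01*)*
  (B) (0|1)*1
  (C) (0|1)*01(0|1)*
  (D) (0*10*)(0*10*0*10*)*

Check each option against the DFA on short strings; one disagreement eliminates an option:
  (A) 1*(01*01*)*: agrees with the DFA on every string of length ≤ 6
  (B) (0|1)*1: on ε the DFA stays in s0 and accepts (s0 ∈ Accept), but the regex does not match it → eliminate
  (C) (0|1)*01(0|1)*: on ε the DFA stays in s0 and accepts (s0 ∈ Accept), but the regex does not match it → eliminate
  (D) (0*10*)(0*10*0*10*)*: on ε the DFA stays in s0 and accepts (s0 ∈ Accept), but the regex does not match it → eliminate
Only (A) is consistent with the DFA.
(A) 1*(01*01*)*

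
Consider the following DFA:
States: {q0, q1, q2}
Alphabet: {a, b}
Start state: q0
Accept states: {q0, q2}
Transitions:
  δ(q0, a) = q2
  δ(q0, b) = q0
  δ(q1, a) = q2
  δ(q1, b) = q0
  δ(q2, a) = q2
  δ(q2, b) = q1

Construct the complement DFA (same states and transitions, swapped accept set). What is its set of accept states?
Complement accept states = All states \ Original accept states
= {q0, q1, q2} \ {q0, q2}
{q1}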